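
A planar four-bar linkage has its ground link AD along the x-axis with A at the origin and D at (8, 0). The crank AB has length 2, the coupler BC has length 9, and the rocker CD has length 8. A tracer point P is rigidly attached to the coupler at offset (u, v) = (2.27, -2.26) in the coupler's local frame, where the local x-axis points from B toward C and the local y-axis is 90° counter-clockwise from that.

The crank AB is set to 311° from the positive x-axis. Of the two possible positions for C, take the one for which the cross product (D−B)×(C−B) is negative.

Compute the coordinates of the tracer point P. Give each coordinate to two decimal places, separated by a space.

1.26 -4.71

A=(0,0), D=(8.00,0)
B = A + 2.00·(cos311°, sin311°) = (1.3121, -1.5094)
|BD| = 6.8561
circle(B,9.00) ∩ circle(D,8.00): a=4.6678, h=7.6949
  candidates: C₊=(4.1713,7.0243) cross=52.757; C₋=(7.5595,-7.9879) cross=-52.757
  mode - wants cross < 0 → take C=(7.5595,-7.9879) (cross=-52.757)
ex = (C−B)/|BC| = (0.6942,-0.7198); ey = (0.7198,0.6942)
P = B + 2.27·ex + -2.26·ey = (1.2610,-4.7122)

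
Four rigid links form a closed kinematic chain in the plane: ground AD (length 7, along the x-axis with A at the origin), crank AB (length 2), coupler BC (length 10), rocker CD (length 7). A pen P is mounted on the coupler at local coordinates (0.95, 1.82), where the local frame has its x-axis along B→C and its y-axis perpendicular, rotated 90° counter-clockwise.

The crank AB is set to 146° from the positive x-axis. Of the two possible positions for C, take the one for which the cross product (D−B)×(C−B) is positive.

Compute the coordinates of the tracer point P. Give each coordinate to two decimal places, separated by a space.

-1.95 3.15

A=(0,0), D=(7.00,0)
B = A + 2.00·(cos146°, sin146°) = (-1.6581, 1.1184)
|BD| = 8.7300
circle(B,10.00) ∩ circle(D,7.00): a=7.2860, h=6.8494
  candidates: C₊=(6.4453,6.9780) cross=59.796; C₋=(4.6904,-6.6080) cross=-59.796
  mode + wants cross > 0 → take C=(6.4453,6.9780) (cross=59.796)
ex = (C−B)/|BC| = (0.8103,0.5860); ey = (-0.5860,0.8103)
P = B + 0.95·ex + 1.82·ey = (-1.9547,3.1499)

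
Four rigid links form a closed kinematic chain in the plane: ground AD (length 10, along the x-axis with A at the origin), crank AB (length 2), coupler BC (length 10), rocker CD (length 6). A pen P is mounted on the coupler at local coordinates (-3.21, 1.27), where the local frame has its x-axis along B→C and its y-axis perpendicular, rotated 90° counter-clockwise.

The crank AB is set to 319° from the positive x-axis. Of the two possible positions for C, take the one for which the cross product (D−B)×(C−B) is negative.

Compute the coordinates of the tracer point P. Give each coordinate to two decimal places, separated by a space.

-0.73 1.31

A=(0,0), D=(10.00,0)
B = A + 2.00·(cos319°, sin319°) = (1.5094, -1.3121)
|BD| = 8.5914
circle(B,10.00) ∩ circle(D,6.00): a=8.0204, h=5.9728
  candidates: C₊=(8.5235,5.8155) cross=51.314; C₋=(10.3479,-5.9899) cross=-51.314
  mode - wants cross < 0 → take C=(10.3479,-5.9899) (cross=-51.314)
ex = (C−B)/|BC| = (0.8838,-0.4678); ey = (0.4678,0.8838)
P = B + -3.21·ex + 1.27·ey = (-0.7336,1.3119)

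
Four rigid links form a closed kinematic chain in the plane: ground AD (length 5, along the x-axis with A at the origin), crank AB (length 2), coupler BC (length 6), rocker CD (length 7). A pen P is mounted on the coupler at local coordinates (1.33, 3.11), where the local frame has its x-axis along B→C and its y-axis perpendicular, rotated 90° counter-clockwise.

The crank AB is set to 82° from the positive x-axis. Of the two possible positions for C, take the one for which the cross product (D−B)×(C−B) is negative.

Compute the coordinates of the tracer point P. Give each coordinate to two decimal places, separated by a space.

3.10 0.11

A=(0,0), D=(5.00,0)
B = A + 2.00·(cos82°, sin82°) = (0.2783, 1.9805)
|BD| = 5.1202
circle(B,6.00) ∩ circle(D,7.00): a=1.2906, h=5.8595
  candidates: C₊=(3.7350,6.8848) cross=30.002; C₋=(-0.7980,-3.9221) cross=-30.002
  mode - wants cross < 0 → take C=(-0.7980,-3.9221) (cross=-30.002)
ex = (C−B)/|BC| = (-0.1794,-0.9838); ey = (0.9838,-0.1794)
P = B + 1.33·ex + 3.11·ey = (3.0993,0.1142)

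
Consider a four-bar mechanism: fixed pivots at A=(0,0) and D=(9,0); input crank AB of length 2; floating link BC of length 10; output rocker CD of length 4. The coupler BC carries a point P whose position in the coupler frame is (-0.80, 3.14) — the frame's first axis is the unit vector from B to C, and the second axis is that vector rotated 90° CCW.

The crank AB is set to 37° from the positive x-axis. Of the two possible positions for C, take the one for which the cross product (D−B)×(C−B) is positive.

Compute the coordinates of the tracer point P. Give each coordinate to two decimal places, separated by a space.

A=(0,0), D=(9.00,0)
B = A + 2.00·(cos37°, sin37°) = (1.5973, 1.2036)
|BD| = 7.4999
circle(B,10.00) ∩ circle(D,4.00): a=9.3500, h=3.5464
  candidates: C₊=(11.3952,3.2036) cross=26.598; C₋=(10.2569,-3.7974) cross=-26.598
  mode + wants cross > 0 → take C=(11.3952,3.2036) (cross=26.598)
ex = (C−B)/|BC| = (0.9798,0.2000); ey = (-0.2000,0.9798)
P = B + -0.80·ex + 3.14·ey = (0.1855,4.1202)

0.19 4.12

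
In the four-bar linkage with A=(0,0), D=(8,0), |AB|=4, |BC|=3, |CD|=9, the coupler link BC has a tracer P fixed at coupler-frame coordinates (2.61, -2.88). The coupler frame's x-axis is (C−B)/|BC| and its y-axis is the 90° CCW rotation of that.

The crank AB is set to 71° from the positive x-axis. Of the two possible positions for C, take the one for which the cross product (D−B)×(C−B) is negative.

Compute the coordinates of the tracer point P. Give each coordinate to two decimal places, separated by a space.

-2.58 4.01

A=(0,0), D=(8.00,0)
B = A + 4.00·(cos71°, sin71°) = (1.3023, 3.7821)
|BD| = 7.6918
circle(B,3.00) ∩ circle(D,9.00): a=-0.8344, h=2.8816
  candidates: C₊=(1.9926,6.7016) cross=22.165; C₋=(-0.8412,1.6832) cross=-22.165
  mode - wants cross < 0 → take C=(-0.8412,1.6832) (cross=-22.165)
ex = (C−B)/|BC| = (-0.7145,-0.6996); ey = (0.6996,-0.7145)
P = B + 2.61·ex + -2.88·ey = (-2.5775,4.0138)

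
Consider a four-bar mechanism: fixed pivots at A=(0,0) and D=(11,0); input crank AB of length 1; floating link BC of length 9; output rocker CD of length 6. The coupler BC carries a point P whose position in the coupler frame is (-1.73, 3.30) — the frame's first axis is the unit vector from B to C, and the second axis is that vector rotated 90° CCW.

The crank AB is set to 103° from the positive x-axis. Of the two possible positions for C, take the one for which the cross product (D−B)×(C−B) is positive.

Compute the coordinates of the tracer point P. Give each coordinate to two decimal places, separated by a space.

A=(0,0), D=(11.00,0)
B = A + 1.00·(cos103°, sin103°) = (-0.2250, 0.9744)
|BD| = 11.2672
circle(B,9.00) ∩ circle(D,6.00): a=7.6305, h=4.7723
  candidates: C₊=(7.7897,5.0689) cross=53.770; C₋=(6.9643,-4.4399) cross=-53.770
  mode + wants cross > 0 → take C=(7.7897,5.0689) (cross=53.770)
ex = (C−B)/|BC| = (0.8905,0.4550); ey = (-0.4550,0.8905)
P = B + -1.73·ex + 3.30·ey = (-3.2669,3.1260)

-3.27 3.13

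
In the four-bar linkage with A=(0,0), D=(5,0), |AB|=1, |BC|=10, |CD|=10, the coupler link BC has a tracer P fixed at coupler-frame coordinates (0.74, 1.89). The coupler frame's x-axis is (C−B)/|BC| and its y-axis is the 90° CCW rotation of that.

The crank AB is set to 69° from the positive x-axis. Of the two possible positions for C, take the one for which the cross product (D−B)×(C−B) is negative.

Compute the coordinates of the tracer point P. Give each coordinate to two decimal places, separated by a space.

A=(0,0), D=(5.00,0)
B = A + 1.00·(cos69°, sin69°) = (0.3584, 0.9336)
|BD| = 4.7346
circle(B,10.00) ∩ circle(D,10.00): a=2.3673, h=9.7158
  candidates: C₊=(4.5950,9.9918) cross=46.000; C₋=(0.7634,-9.0582) cross=-46.000
  mode - wants cross < 0 → take C=(0.7634,-9.0582) (cross=-46.000)
ex = (C−B)/|BC| = (0.0405,-0.9992); ey = (0.9992,0.0405)
P = B + 0.74·ex + 1.89·ey = (2.2768,0.2707)

2.28 0.27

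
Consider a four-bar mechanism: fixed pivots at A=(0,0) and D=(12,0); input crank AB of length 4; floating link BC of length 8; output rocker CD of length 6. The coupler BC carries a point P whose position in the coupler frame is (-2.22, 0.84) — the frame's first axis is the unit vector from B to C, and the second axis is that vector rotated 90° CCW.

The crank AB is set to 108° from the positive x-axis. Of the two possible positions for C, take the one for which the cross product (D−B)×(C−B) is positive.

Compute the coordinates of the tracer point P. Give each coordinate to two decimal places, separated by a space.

A=(0,0), D=(12.00,0)
B = A + 4.00·(cos108°, sin108°) = (-1.2361, 3.8042)
|BD| = 13.7719
circle(B,8.00) ∩ circle(D,6.00): a=7.9025, h=1.2451
  candidates: C₊=(6.7029,2.8179) cross=17.147; C₋=(6.0150,0.4247) cross=-17.147
  mode + wants cross > 0 → take C=(6.7029,2.8179) (cross=17.147)
ex = (C−B)/|BC| = (0.9924,-0.1233); ey = (0.1233,0.9924)
P = B + -2.22·ex + 0.84·ey = (-3.3356,4.9115)

-3.34 4.91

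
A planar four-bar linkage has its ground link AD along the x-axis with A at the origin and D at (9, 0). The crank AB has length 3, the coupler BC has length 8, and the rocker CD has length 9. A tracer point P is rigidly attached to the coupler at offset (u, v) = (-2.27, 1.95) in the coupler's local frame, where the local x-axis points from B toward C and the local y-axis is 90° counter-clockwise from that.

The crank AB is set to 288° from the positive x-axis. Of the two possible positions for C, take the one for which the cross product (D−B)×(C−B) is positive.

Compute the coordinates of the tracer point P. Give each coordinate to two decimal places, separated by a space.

-1.21 -4.95

A=(0,0), D=(9.00,0)
B = A + 3.00·(cos288°, sin288°) = (0.9271, -2.8532)
|BD| = 8.5623
circle(B,8.00) ∩ circle(D,9.00): a=3.2884, h=7.2929
  candidates: C₊=(1.5974,5.1187) cross=62.444; C₋=(6.4577,-8.6335) cross=-62.444
  mode + wants cross > 0 → take C=(1.5974,5.1187) (cross=62.444)
ex = (C−B)/|BC| = (0.0838,0.9965); ey = (-0.9965,0.0838)
P = B + -2.27·ex + 1.95·ey = (-1.2063,-4.9518)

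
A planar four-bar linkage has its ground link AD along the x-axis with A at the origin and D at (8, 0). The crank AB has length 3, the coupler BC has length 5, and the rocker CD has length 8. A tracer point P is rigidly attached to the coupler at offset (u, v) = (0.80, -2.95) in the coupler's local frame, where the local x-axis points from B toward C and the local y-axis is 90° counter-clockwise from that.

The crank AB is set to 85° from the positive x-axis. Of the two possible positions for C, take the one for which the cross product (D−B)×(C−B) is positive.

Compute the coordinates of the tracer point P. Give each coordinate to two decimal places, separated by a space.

2.98 1.60

A=(0,0), D=(8.00,0)
B = A + 3.00·(cos85°, sin85°) = (0.2615, 2.9886)
|BD| = 8.2956
circle(B,5.00) ∩ circle(D,8.00): a=1.7971, h=4.6659
  candidates: C₊=(3.6189,6.6937) cross=38.706; C₋=(0.2570,-2.0114) cross=-38.706
  mode + wants cross > 0 → take C=(3.6189,6.6937) (cross=38.706)
ex = (C−B)/|BC| = (0.6715,0.7410); ey = (-0.7410,0.6715)
P = B + 0.80·ex + -2.95·ey = (2.9847,1.6005)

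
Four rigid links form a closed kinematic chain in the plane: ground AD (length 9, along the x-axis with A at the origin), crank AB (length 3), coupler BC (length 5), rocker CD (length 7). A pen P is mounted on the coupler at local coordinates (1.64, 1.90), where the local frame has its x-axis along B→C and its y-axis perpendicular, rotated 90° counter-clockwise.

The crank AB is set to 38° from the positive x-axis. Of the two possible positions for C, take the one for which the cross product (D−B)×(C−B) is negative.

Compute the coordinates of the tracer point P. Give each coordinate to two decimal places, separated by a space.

4.38 0.36

A=(0,0), D=(9.00,0)
B = A + 3.00·(cos38°, sin38°) = (2.3640, 1.8470)
|BD| = 6.8882
circle(B,5.00) ∩ circle(D,7.00): a=1.7020, h=4.7014
  candidates: C₊=(5.2643,5.9199) cross=32.384; C₋=(2.7431,-3.1386) cross=-32.384
  mode - wants cross < 0 → take C=(2.7431,-3.1386) (cross=-32.384)
ex = (C−B)/|BC| = (0.0758,-0.9971); ey = (0.9971,0.0758)
P = B + 1.64·ex + 1.90·ey = (4.3829,0.3557)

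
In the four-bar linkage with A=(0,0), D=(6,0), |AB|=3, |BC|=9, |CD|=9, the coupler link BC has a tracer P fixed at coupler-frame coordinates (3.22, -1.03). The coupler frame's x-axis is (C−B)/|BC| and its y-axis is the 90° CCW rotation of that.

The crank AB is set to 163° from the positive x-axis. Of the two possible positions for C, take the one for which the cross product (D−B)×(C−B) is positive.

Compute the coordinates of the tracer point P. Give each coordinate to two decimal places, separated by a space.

A=(0,0), D=(6.00,0)
B = A + 3.00·(cos163°, sin163°) = (-2.8689, 0.8771)
|BD| = 8.9122
circle(B,9.00) ∩ circle(D,9.00): a=4.4561, h=7.8194
  candidates: C₊=(2.3351,8.2200) cross=69.688; C₋=(0.7960,-7.3429) cross=-69.688
  mode + wants cross > 0 → take C=(2.3351,8.2200) (cross=69.688)
ex = (C−B)/|BC| = (0.5782,0.8159); ey = (-0.8159,0.5782)
P = B + 3.22·ex + -1.03·ey = (-0.1667,2.9087)

-0.17 2.91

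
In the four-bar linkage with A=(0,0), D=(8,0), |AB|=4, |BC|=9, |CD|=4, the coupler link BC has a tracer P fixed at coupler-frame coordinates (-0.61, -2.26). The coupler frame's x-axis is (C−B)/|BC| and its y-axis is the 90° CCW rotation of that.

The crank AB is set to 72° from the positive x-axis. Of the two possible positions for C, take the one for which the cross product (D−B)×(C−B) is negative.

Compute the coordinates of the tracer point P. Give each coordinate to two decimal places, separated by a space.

-0.97 3.03

A=(0,0), D=(8.00,0)
B = A + 4.00·(cos72°, sin72°) = (1.2361, 3.8042)
|BD| = 7.7603
circle(B,9.00) ∩ circle(D,4.00): a=8.0681, h=3.9881
  candidates: C₊=(10.2233,3.3252) cross=30.949; C₋=(6.3132,-3.6270) cross=-30.949
  mode - wants cross < 0 → take C=(6.3132,-3.6270) (cross=-30.949)
ex = (C−B)/|BC| = (0.5641,-0.8257); ey = (0.8257,0.5641)
P = B + -0.61·ex + -2.26·ey = (-0.9741,3.0330)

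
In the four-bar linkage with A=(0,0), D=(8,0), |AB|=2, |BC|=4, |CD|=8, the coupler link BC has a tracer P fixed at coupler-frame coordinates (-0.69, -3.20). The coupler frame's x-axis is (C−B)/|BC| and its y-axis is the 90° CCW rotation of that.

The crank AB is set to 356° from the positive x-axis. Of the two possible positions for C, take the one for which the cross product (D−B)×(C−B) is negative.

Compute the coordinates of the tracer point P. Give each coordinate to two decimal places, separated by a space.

-0.97 1.25

A=(0,0), D=(8.00,0)
B = A + 2.00·(cos356°, sin356°) = (1.9951, -0.1395)
|BD| = 6.0065
circle(B,4.00) ∩ circle(D,8.00): a=-0.9924, h=3.8749
  candidates: C₊=(0.9130,3.7113) cross=23.275; C₋=(1.0930,-4.0364) cross=-23.275
  mode - wants cross < 0 → take C=(1.0930,-4.0364) (cross=-23.275)
ex = (C−B)/|BC| = (-0.2255,-0.9742); ey = (0.9742,-0.2255)
P = B + -0.69·ex + -3.20·ey = (-0.9668,1.2544)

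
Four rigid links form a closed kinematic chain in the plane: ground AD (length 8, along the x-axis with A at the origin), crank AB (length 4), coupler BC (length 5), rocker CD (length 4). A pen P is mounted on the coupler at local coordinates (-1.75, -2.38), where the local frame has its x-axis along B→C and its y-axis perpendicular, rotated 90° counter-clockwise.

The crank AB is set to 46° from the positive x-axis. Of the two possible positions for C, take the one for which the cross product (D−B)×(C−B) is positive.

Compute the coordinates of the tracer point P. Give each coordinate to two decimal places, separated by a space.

A=(0,0), D=(8.00,0)
B = A + 4.00·(cos46°, sin46°) = (2.7786, 2.8774)
|BD| = 5.9617
circle(B,5.00) ∩ circle(D,4.00): a=3.7357, h=3.3234
  candidates: C₊=(7.6544,3.9850) cross=19.813; C₋=(4.4464,-1.8363) cross=-19.813
  mode + wants cross > 0 → take C=(7.6544,3.9850) (cross=19.813)
ex = (C−B)/|BC| = (0.9752,0.2215); ey = (-0.2215,0.9752)
P = B + -1.75·ex + -2.38·ey = (1.5994,0.1688)

1.60 0.17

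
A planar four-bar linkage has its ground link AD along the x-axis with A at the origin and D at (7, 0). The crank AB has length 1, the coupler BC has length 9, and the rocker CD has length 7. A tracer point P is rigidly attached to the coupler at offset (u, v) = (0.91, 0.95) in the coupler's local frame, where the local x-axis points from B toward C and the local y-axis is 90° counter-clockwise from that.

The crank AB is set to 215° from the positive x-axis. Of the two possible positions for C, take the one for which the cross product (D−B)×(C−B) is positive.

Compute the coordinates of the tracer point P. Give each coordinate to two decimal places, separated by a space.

A=(0,0), D=(7.00,0)
B = A + 1.00·(cos215°, sin215°) = (-0.8192, -0.5736)
|BD| = 7.8402
circle(B,9.00) ∩ circle(D,7.00): a=5.9609, h=6.7430
  candidates: C₊=(4.6324,6.5875) cross=52.866; C₋=(5.6190,-6.8624) cross=-52.866
  mode + wants cross > 0 → take C=(4.6324,6.5875) (cross=52.866)
ex = (C−B)/|BC| = (0.6057,0.7957); ey = (-0.7957,0.6057)
P = B + 0.91·ex + 0.95·ey = (-1.0238,0.7259)

-1.02 0.73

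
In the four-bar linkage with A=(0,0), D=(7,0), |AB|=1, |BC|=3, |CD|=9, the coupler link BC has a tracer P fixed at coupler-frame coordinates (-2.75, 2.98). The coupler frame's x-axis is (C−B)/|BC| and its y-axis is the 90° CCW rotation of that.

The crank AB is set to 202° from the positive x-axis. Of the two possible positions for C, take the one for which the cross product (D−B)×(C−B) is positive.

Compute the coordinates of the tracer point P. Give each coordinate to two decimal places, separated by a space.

A=(0,0), D=(7.00,0)
B = A + 1.00·(cos202°, sin202°) = (-0.9272, -0.3746)
|BD| = 7.9360
circle(B,3.00) ∩ circle(D,9.00): a=-0.5683, h=2.9457
  candidates: C₊=(-1.6339,2.5410) cross=23.377; C₋=(-1.3558,-3.3438) cross=-23.377
  mode + wants cross > 0 → take C=(-1.6339,2.5410) (cross=23.377)
ex = (C−B)/|BC| = (-0.2356,0.9719); ey = (-0.9719,-0.2356)
P = B + -2.75·ex + 2.98·ey = (-3.1755,-3.7492)

-3.18 -3.75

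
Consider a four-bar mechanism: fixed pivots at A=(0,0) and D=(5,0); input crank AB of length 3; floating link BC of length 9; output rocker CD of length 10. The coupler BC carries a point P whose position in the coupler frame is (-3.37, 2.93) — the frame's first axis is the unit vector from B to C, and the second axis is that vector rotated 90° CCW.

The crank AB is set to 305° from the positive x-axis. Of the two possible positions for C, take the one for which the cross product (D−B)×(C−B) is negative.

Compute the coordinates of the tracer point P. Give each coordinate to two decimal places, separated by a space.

A=(0,0), D=(5.00,0)
B = A + 3.00·(cos305°, sin305°) = (1.7207, -2.4575)
|BD| = 4.0979
circle(B,9.00) ∩ circle(D,10.00): a=-0.2693, h=8.9960
  candidates: C₊=(-3.8896,4.5799) cross=36.864; C₋=(6.9000,-9.8178) cross=-36.864
  mode - wants cross < 0 → take C=(6.9000,-9.8178) (cross=-36.864)
ex = (C−B)/|BC| = (0.5755,-0.8178); ey = (0.8178,0.5755)
P = B + -3.37·ex + 2.93·ey = (2.1776,1.9847)

2.18 1.98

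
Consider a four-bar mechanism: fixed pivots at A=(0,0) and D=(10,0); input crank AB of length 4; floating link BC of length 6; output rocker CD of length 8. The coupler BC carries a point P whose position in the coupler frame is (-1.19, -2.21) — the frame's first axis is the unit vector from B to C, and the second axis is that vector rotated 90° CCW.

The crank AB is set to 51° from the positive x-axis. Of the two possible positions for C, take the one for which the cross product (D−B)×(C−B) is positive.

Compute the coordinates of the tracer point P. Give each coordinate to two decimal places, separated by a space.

3.22 0.70

A=(0,0), D=(10.00,0)
B = A + 4.00·(cos51°, sin51°) = (2.5173, 3.1086)
|BD| = 8.1027
circle(B,6.00) ∩ circle(D,8.00): a=2.3236, h=5.5318
  candidates: C₊=(6.7853,7.3257) cross=44.823; C₋=(2.5408,-2.8914) cross=-44.823
  mode + wants cross > 0 → take C=(6.7853,7.3257) (cross=44.823)
ex = (C−B)/|BC| = (0.7113,0.7029); ey = (-0.7029,0.7113)
P = B + -1.19·ex + -2.21·ey = (3.2241,0.7001)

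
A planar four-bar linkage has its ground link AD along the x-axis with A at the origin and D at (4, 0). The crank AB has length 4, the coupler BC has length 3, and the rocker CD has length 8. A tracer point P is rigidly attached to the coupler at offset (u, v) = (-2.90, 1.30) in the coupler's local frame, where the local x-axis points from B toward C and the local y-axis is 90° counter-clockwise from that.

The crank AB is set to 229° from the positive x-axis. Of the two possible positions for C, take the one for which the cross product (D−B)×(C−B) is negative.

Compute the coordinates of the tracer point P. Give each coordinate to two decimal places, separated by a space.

A=(0,0), D=(4.00,0)
B = A + 4.00·(cos229°, sin229°) = (-2.6242, -3.0188)
|BD| = 7.2797
circle(B,3.00) ∩ circle(D,8.00): a=-0.1378, h=2.9968
  candidates: C₊=(-3.9924,-0.3490) cross=21.816; C₋=(-1.5069,-5.8030) cross=-21.816
  mode - wants cross < 0 → take C=(-1.5069,-5.8030) (cross=-21.816)
ex = (C−B)/|BC| = (0.3725,-0.9280); ey = (0.9280,0.3725)
P = B + -2.90·ex + 1.30·ey = (-2.4979,0.1567)

-2.50 0.16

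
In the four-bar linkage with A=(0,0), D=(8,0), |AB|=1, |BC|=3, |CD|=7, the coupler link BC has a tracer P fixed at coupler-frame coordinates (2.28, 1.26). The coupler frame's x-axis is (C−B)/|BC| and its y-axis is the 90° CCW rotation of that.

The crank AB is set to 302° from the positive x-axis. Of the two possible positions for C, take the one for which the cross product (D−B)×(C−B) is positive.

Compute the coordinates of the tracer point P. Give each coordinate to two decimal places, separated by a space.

-0.10 1.68

A=(0,0), D=(8.00,0)
B = A + 1.00·(cos302°, sin302°) = (0.5299, -0.8480)
|BD| = 7.5181
circle(B,3.00) ∩ circle(D,7.00): a=1.0988, h=2.7915
  candidates: C₊=(1.3068,2.0496) cross=20.987; C₋=(1.9366,-3.4978) cross=-20.987
  mode + wants cross > 0 → take C=(1.3068,2.0496) (cross=20.987)
ex = (C−B)/|BC| = (0.2590,0.9659); ey = (-0.9659,0.2590)
P = B + 2.28·ex + 1.26·ey = (-0.0967,1.6805)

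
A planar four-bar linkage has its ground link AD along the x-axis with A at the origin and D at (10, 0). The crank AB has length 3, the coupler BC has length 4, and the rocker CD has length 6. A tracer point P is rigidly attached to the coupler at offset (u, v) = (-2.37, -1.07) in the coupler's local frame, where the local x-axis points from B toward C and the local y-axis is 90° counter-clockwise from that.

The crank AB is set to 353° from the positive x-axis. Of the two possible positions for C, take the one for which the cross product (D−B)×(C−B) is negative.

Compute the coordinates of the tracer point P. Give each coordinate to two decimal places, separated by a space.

A=(0,0), D=(10.00,0)
B = A + 3.00·(cos353°, sin353°) = (2.9776, -0.3656)
|BD| = 7.0319
circle(B,4.00) ∩ circle(D,6.00): a=2.0938, h=3.4082
  candidates: C₊=(4.8914,3.1468) cross=23.966; C₋=(5.2458,-3.6603) cross=-23.966
  mode - wants cross < 0 → take C=(5.2458,-3.6603) (cross=-23.966)
ex = (C−B)/|BC| = (0.5671,-0.8237); ey = (0.8237,0.5671)
P = B + -2.37·ex + -1.07·ey = (0.7524,0.9798)

0.75 0.98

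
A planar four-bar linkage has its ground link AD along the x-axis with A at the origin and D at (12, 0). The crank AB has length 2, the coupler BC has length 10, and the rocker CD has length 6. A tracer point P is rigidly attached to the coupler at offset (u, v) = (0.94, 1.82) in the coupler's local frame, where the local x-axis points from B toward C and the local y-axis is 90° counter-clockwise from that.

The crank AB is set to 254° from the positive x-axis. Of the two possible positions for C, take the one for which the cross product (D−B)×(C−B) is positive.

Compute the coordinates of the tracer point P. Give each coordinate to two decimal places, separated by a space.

-0.87 0.10

A=(0,0), D=(12.00,0)
B = A + 2.00·(cos254°, sin254°) = (-0.5513, -1.9225)
|BD| = 12.6977
circle(B,10.00) ∩ circle(D,6.00): a=8.8690, h=4.6197
  candidates: C₊=(7.5160,3.9867) cross=58.659; C₋=(8.9149,-5.1461) cross=-58.659
  mode + wants cross > 0 → take C=(7.5160,3.9867) (cross=58.659)
ex = (C−B)/|BC| = (0.8067,0.5909); ey = (-0.5909,0.8067)
P = B + 0.94·ex + 1.82·ey = (-0.8684,0.1012)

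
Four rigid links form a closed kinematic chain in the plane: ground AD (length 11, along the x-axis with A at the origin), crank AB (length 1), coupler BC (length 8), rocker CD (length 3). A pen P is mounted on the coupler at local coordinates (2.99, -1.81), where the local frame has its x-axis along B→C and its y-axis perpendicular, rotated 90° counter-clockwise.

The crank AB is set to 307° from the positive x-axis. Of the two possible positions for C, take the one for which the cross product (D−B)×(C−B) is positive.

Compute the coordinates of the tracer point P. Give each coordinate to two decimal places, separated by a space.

3.97 -1.75

A=(0,0), D=(11.00,0)
B = A + 1.00·(cos307°, sin307°) = (0.6018, -0.7986)
|BD| = 10.4288
circle(B,8.00) ∩ circle(D,3.00): a=7.8513, h=1.5351
  candidates: C₊=(8.3125,1.3332) cross=16.010; C₋=(8.5476,-1.7280) cross=-16.010
  mode + wants cross > 0 → take C=(8.3125,1.3332) (cross=16.010)
ex = (C−B)/|BC| = (0.9638,0.2665); ey = (-0.2665,0.9638)
P = B + 2.99·ex + -1.81·ey = (3.9660,-1.7464)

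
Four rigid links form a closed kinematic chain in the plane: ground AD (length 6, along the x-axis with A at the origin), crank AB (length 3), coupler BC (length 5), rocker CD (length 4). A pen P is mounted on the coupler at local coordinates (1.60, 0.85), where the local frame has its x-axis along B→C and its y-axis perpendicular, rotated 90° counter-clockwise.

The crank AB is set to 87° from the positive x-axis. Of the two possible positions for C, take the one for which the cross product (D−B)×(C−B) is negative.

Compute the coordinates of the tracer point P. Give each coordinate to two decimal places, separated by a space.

1.61 1.91

A=(0,0), D=(6.00,0)
B = A + 3.00·(cos87°, sin87°) = (0.1570, 2.9959)
|BD| = 6.5663
circle(B,5.00) ∩ circle(D,4.00): a=3.9685, h=3.0416
  candidates: C₊=(5.0761,3.8918) cross=19.972; C₋=(2.3006,-1.5213) cross=-19.972
  mode - wants cross < 0 → take C=(2.3006,-1.5213) (cross=-19.972)
ex = (C−B)/|BC| = (0.4287,-0.9034); ey = (0.9034,0.4287)
P = B + 1.60·ex + 0.85·ey = (1.6109,1.9148)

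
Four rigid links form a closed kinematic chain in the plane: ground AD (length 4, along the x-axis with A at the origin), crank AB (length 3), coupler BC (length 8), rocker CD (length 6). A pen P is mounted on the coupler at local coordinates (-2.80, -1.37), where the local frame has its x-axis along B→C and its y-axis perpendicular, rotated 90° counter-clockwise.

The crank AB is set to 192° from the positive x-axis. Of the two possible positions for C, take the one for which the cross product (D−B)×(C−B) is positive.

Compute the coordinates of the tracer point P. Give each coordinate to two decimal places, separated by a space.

A=(0,0), D=(4.00,0)
B = A + 3.00·(cos192°, sin192°) = (-2.9344, -0.6237)
|BD| = 6.9624
circle(B,8.00) ∩ circle(D,6.00): a=5.4920, h=5.8170
  candidates: C₊=(2.0144,5.6619) cross=40.501; C₋=(3.0566,-5.9254) cross=-40.501
  mode + wants cross > 0 → take C=(2.0144,5.6619) (cross=40.501)
ex = (C−B)/|BC| = (0.6186,0.7857); ey = (-0.7857,0.6186)
P = B + -2.80·ex + -1.37·ey = (-3.5901,-3.6712)

-3.59 -3.67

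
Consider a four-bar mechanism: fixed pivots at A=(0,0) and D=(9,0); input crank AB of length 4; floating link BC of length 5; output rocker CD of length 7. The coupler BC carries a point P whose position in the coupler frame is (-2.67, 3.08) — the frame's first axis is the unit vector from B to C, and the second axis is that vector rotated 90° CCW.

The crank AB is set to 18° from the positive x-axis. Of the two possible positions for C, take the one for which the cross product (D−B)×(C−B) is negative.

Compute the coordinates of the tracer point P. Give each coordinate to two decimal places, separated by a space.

A=(0,0), D=(9.00,0)
B = A + 4.00·(cos18°, sin18°) = (3.8042, 1.2361)
|BD| = 5.3408
circle(B,5.00) ∩ circle(D,7.00): a=0.4235, h=4.9820
  candidates: C₊=(5.3693,5.9848) cross=26.608; C₋=(3.0632,-3.7087) cross=-26.608
  mode - wants cross < 0 → take C=(3.0632,-3.7087) (cross=-26.608)
ex = (C−B)/|BC| = (-0.1482,-0.9890); ey = (0.9890,-0.1482)
P = B + -2.67·ex + 3.08·ey = (7.2459,3.4201)

7.25 3.42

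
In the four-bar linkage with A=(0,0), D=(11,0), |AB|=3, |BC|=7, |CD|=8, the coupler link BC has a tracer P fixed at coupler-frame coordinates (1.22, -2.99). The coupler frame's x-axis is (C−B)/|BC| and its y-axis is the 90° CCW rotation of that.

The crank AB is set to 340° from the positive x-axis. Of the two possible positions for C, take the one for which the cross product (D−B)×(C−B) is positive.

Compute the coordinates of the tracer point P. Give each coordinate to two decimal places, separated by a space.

6.05 -0.91

A=(0,0), D=(11.00,0)
B = A + 3.00·(cos340°, sin340°) = (2.8191, -1.0261)
|BD| = 8.2450
circle(B,7.00) ∩ circle(D,8.00): a=3.2129, h=6.2191
  candidates: C₊=(5.2330,5.5445) cross=51.277; C₋=(6.7809,-6.7970) cross=-51.277
  mode + wants cross > 0 → take C=(5.2330,5.5445) (cross=51.277)
ex = (C−B)/|BC| = (0.3448,0.9387); ey = (-0.9387,0.3448)
P = B + 1.22·ex + -2.99·ey = (6.0464,-0.9120)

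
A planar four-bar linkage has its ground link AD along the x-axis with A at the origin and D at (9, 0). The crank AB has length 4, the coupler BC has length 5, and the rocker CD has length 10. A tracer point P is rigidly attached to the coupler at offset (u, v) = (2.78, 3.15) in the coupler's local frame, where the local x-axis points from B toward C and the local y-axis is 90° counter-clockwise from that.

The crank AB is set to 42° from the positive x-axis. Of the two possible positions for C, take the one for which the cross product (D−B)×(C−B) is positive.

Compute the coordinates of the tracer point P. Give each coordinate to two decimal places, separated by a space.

-0.39 5.20

A=(0,0), D=(9.00,0)
B = A + 4.00·(cos42°, sin42°) = (2.9726, 2.6765)
|BD| = 6.5950
circle(B,5.00) ∩ circle(D,10.00): a=-2.3887, h=4.3925
  candidates: C₊=(2.5721,7.6605) cross=28.969; C₋=(-0.9932,-0.3686) cross=-28.969
  mode + wants cross > 0 → take C=(2.5721,7.6605) (cross=28.969)
ex = (C−B)/|BC| = (-0.0801,0.9968); ey = (-0.9968,-0.0801)
P = B + 2.78·ex + 3.15·ey = (-0.3899,5.1953)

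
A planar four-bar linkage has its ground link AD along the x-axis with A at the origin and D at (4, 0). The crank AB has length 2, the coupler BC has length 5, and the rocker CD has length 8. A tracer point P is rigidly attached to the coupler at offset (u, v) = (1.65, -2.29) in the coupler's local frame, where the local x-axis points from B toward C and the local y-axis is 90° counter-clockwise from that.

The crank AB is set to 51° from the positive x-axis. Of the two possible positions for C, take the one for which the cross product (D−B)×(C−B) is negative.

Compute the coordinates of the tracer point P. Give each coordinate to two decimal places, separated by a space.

-0.11 4.02

A=(0,0), D=(4.00,0)
B = A + 2.00·(cos51°, sin51°) = (1.2586, 1.5543)
|BD| = 3.1513
circle(B,5.00) ∩ circle(D,8.00): a=-4.6122, h=1.9307
  candidates: C₊=(-1.8013,5.5086) cross=6.084; C₋=(-3.7058,2.1496) cross=-6.084
  mode - wants cross < 0 → take C=(-3.7058,2.1496) (cross=-6.084)
ex = (C−B)/|BC| = (-0.9929,0.1191); ey = (-0.1191,-0.9929)
P = B + 1.65·ex + -2.29·ey = (-0.1070,4.0245)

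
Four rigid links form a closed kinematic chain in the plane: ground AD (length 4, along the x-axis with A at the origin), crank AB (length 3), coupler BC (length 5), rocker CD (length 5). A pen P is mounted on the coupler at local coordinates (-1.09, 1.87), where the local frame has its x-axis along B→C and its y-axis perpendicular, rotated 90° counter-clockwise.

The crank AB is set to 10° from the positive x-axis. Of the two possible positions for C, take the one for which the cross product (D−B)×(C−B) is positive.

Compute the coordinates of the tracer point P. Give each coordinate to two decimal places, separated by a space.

A=(0,0), D=(4.00,0)
B = A + 3.00·(cos10°, sin10°) = (2.9544, 0.5209)
|BD| = 1.1682
circle(B,5.00) ∩ circle(D,5.00): a=0.5841, h=4.9658
  candidates: C₊=(5.6917,4.7051) cross=5.801; C₋=(1.2627,-4.1842) cross=-5.801
  mode + wants cross > 0 → take C=(5.6917,4.7051) (cross=5.801)
ex = (C−B)/|BC| = (0.5475,0.8368); ey = (-0.8368,0.5475)
P = B + -1.09·ex + 1.87·ey = (0.7928,0.6325)

0.79 0.63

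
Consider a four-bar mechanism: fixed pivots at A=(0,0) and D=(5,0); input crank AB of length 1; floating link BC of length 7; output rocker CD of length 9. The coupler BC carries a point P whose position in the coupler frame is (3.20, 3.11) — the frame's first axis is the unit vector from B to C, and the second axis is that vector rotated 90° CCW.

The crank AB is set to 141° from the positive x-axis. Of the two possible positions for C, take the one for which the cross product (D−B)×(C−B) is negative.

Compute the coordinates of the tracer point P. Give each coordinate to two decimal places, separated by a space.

2.04 -2.83

A=(0,0), D=(5.00,0)
B = A + 1.00·(cos141°, sin141°) = (-0.7771, 0.6293)
|BD| = 5.8113
circle(B,7.00) ∩ circle(D,9.00): a=0.1524, h=6.9983
  candidates: C₊=(0.1322,7.5700) cross=40.670; C₋=(-1.3835,-6.3444) cross=-40.670
  mode - wants cross < 0 → take C=(-1.3835,-6.3444) (cross=-40.670)
ex = (C−B)/|BC| = (-0.0866,-0.9962); ey = (0.9962,-0.0866)
P = B + 3.20·ex + 3.11·ey = (2.0440,-2.8280)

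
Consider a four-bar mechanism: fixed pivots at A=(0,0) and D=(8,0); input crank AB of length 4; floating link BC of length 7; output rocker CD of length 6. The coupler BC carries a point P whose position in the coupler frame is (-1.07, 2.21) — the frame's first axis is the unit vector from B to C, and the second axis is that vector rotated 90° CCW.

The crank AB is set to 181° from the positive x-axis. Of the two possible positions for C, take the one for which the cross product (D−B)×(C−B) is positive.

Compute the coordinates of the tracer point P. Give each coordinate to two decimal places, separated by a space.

A=(0,0), D=(8.00,0)
B = A + 4.00·(cos181°, sin181°) = (-3.9994, -0.0698)
|BD| = 11.9996
circle(B,7.00) ∩ circle(D,6.00): a=6.5415, h=2.4918
  candidates: C₊=(2.5275,2.4600) cross=29.900; C₋=(2.5565,-2.5235) cross=-29.900
  mode + wants cross > 0 → take C=(2.5275,2.4600) (cross=29.900)
ex = (C−B)/|BC| = (0.9324,0.3614); ey = (-0.3614,0.9324)
P = B + -1.07·ex + 2.21·ey = (-5.7958,1.6041)

-5.80 1.60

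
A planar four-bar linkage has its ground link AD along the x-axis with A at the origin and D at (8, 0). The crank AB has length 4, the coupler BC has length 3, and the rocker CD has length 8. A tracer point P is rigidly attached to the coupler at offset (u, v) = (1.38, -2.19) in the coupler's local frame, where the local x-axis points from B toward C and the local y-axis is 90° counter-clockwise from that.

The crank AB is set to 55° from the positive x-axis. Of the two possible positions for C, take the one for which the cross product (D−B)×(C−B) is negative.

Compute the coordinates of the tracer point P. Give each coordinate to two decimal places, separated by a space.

-0.21 3.94

A=(0,0), D=(8.00,0)
B = A + 4.00·(cos55°, sin55°) = (2.2943, 3.2766)
|BD| = 6.5796
circle(B,3.00) ∩ circle(D,8.00): a=-0.8898, h=2.8650
  candidates: C₊=(2.9495,6.2042) cross=18.851; C₋=(0.0959,1.2352) cross=-18.851
  mode - wants cross < 0 → take C=(0.0959,1.2352) (cross=-18.851)
ex = (C−B)/|BC| = (-0.7328,-0.6805); ey = (0.6805,-0.7328)
P = B + 1.38·ex + -2.19·ey = (-0.2071,3.9424)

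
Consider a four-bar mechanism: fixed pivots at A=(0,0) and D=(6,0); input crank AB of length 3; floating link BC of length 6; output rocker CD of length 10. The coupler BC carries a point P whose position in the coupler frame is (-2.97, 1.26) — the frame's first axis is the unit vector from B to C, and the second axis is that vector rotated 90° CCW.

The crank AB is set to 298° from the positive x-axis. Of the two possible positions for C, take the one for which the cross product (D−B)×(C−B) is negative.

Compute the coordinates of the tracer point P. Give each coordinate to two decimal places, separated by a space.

A=(0,0), D=(6.00,0)
B = A + 3.00·(cos298°, sin298°) = (1.4084, -2.6488)
|BD| = 5.3009
circle(B,6.00) ∩ circle(D,10.00): a=-3.3863, h=4.9530
  candidates: C₊=(-3.9999,-0.0507) cross=26.255; C₋=(0.9502,-8.6313) cross=-26.255
  mode - wants cross < 0 → take C=(0.9502,-8.6313) (cross=-26.255)
ex = (C−B)/|BC| = (-0.0764,-0.9971); ey = (0.9971,-0.0764)
P = B + -2.97·ex + 1.26·ey = (2.8915,0.2163)

2.89 0.22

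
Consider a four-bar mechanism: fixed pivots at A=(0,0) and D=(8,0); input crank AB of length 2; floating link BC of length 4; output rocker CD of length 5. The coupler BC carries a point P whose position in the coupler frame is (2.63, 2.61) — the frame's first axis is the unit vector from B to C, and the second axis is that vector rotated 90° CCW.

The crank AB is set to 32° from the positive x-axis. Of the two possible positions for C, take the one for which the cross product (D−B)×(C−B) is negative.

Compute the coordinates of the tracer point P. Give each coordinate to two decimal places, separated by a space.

5.25 0.02

A=(0,0), D=(8.00,0)
B = A + 2.00·(cos32°, sin32°) = (1.6961, 1.0598)
|BD| = 6.3924
circle(B,4.00) ∩ circle(D,5.00): a=2.4922, h=3.1287
  candidates: C₊=(4.6726,3.7320) cross=20.000; C₋=(3.6351,-2.4388) cross=-20.000
  mode - wants cross < 0 → take C=(3.6351,-2.4388) (cross=-20.000)
ex = (C−B)/|BC| = (0.4847,-0.8747); ey = (0.8747,0.4847)
P = B + 2.63·ex + 2.61·ey = (5.2538,0.0247)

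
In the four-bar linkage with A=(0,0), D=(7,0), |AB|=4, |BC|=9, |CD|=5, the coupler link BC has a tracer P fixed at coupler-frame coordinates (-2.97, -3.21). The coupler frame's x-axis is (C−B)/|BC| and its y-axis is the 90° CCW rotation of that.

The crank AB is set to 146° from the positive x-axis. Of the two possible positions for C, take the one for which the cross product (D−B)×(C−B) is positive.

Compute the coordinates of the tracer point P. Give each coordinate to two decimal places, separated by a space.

A=(0,0), D=(7.00,0)
B = A + 4.00·(cos146°, sin146°) = (-3.3162, 2.2368)
|BD| = 10.5559
circle(B,9.00) ∩ circle(D,5.00): a=7.9305, h=4.2553
  candidates: C₊=(5.3359,4.7150) cross=44.918; C₋=(3.5326,-3.6023) cross=-44.918
  mode + wants cross > 0 → take C=(5.3359,4.7150) (cross=44.918)
ex = (C−B)/|BC| = (0.9613,0.2754); ey = (-0.2754,0.9613)
P = B + -2.97·ex + -3.21·ey = (-5.2874,-1.6669)

-5.29 -1.67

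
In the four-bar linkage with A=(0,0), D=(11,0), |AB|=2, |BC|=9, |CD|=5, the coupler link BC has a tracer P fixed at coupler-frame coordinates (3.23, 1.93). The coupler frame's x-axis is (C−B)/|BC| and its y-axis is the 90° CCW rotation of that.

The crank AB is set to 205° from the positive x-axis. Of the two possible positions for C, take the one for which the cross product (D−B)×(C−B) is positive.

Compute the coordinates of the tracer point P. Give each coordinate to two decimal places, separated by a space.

0.52 2.11

A=(0,0), D=(11.00,0)
B = A + 2.00·(cos205°, sin205°) = (-1.8126, -0.8452)
|BD| = 12.8405
circle(B,9.00) ∩ circle(D,5.00): a=8.6008, h=2.6506
  candidates: C₊=(6.5951,2.3658) cross=34.035; C₋=(6.9440,-2.9239) cross=-34.035
  mode + wants cross > 0 → take C=(6.5951,2.3658) (cross=34.035)
ex = (C−B)/|BC| = (0.9342,0.3568); ey = (-0.3568,0.9342)
P = B + 3.23·ex + 1.93·ey = (0.5162,2.1101)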